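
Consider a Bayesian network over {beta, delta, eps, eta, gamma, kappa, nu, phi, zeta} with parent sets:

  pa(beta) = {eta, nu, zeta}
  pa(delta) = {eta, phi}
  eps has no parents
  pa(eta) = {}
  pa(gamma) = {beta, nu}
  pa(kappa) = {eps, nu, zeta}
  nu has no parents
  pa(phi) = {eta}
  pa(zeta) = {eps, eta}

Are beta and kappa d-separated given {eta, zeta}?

6 paths connect beta and kappa; each must be blocked for d-separation to hold:
Path 1: beta ← zeta → kappa
  zeta is a fork here and zeta is conditioned on, so the path is blocked at zeta.
Path 2: beta ← zeta ← eps → kappa
  zeta is a chain here and zeta is conditioned on, so the path is blocked at zeta.
Path 3: beta ← eta → zeta → kappa
  eta is a fork here and eta is conditioned on, so the path is blocked at eta.
Path 4: beta ← eta → zeta ← eps → kappa
  eta is a fork here and eta is conditioned on, so the path is blocked at eta.
Path 5: beta → gamma ← nu → kappa
  gamma is a collider here and neither gamma nor any of its descendants is conditioned on, so the collider stays closed — the path is blocked at gamma.
Path 6: beta ← nu → kappa
  nu is a fork and nu is not conditioned on — no node blocks this path, so it is active.
Because an active path exists, beta and kappa are not d-separated.

No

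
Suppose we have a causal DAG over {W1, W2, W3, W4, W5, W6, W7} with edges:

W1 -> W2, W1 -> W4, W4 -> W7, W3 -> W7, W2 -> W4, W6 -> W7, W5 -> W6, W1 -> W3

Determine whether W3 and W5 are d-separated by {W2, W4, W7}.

There are 3 undirected paths between W3 and W5; checking each against the conditioning set {W2, W4, W7}:
  1. W3 ← W1 → W4 → W7 ← W6 ← W5 — W1:fork[open]; W4:chain[blocks]; W7:collider[open]; W6:chain[open] ⇒ blocked
  2. W3 ← W1 → W2 → W4 → W7 ← W6 ← W5 — W1:fork[open]; W2:chain[blocks]; W4:chain[blocks]; W7:collider[open]; W6:chain[open] ⇒ blocked
  3. W3 → W7 ← W6 ← W5 — W7:collider[open]; W6:chain[open] ⇒ active
Because an active path exists, W3 and W5 are not d-separated.

No — W3 and W5 are not d-separated given {W2, W4, W7}.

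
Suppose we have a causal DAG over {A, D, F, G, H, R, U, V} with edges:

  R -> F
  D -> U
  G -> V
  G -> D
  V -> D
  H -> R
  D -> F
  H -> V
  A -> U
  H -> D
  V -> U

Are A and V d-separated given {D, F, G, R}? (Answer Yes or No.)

Yes — A and V are d-separated given {D, F, G, R}.

There are 5 undirected paths between A and V; checking each against the conditioning set {D, F, G, R}:
  1. A → U ← D ← H → V — U:collider[blocks]; D:chain[blocks]; H:fork[open] ⇒ blocked
  2. A → U ← D ← G → V — U:collider[blocks]; D:chain[blocks]; G:fork[blocks] ⇒ blocked
  3. A → U ← D → F ← R ← H → V — U:collider[blocks]; D:fork[blocks]; F:collider[open]; R:chain[blocks]; H:fork[open] ⇒ blocked
  4. A → U ← D ← V — U:collider[blocks]; D:chain[blocks] ⇒ blocked
  5. A → U ← V — U:collider[blocks] ⇒ blocked
Since every path is blocked, d-separation holds.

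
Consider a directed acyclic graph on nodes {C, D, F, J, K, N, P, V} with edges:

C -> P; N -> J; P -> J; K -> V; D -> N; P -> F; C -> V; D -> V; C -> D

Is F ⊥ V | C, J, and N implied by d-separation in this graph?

4 paths connect F and V; each must be blocked for d-separation to hold:
  1. F ← P ← C → V — P:chain[open]; C:fork[blocks] ⇒ blocked
  2. F ← P ← C → D → V — P:chain[open]; C:fork[blocks]; D:chain[open] ⇒ blocked
  3. F ← P → J ← N ← D → V — P:fork[open]; J:collider[open]; N:chain[blocks]; D:fork[open] ⇒ blocked
  4. F ← P → J ← N ← D ← C → V — P:fork[open]; J:collider[open]; N:chain[blocks]; D:chain[open]; C:fork[blocks] ⇒ blocked
Since every path is blocked, d-separation holds.

Yes — F and V are d-separated given {C, J, N}.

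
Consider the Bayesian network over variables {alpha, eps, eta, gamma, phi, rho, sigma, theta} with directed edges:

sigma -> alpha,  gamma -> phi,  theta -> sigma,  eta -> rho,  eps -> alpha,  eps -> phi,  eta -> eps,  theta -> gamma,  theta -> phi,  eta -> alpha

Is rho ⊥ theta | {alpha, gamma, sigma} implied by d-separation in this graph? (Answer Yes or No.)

There are 6 undirected paths between rho and theta; checking each against the conditioning set {alpha, gamma, sigma}:
Path 1: rho ← eta → eps → alpha ← sigma ← theta
  sigma is a chain here and sigma is conditioned on, so the path is blocked at sigma.
Path 2: rho ← eta → eps → phi ← theta
  phi is a collider here and neither phi nor any of its descendants is conditioned on, so the collider stays closed — the path is blocked at phi.
Path 3: rho ← eta → eps → phi ← gamma ← theta
  phi is a collider here and neither phi nor any of its descendants is conditioned on, so the collider stays closed — the path is blocked at phi.
Path 4: rho ← eta → alpha ← eps → phi ← theta
  phi is a collider here and neither phi nor any of its descendants is conditioned on, so the collider stays closed — the path is blocked at phi.
Path 5: rho ← eta → alpha ← eps → phi ← gamma ← theta
  phi is a collider here and neither phi nor any of its descendants is conditioned on, so the collider stays closed — the path is blocked at phi.
Path 6: rho ← eta → alpha ← sigma ← theta
  sigma is a chain here and sigma is conditioned on, so the path is blocked at sigma.
Every path is blocked, so rho and theta are d-separated given {alpha, gamma, sigma}.

Yes — rho and theta are d-separated given {alpha, gamma, sigma}.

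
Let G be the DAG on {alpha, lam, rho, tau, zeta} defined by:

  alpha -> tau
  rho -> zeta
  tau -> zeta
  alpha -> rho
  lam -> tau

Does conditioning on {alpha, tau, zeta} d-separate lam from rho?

Yes — lam and rho are d-separated given {alpha, tau, zeta}.

Enumerating the 2 paths from lam to rho and testing each for blocking by {alpha, tau, zeta}:
Path 1: lam → tau ← alpha → rho
  alpha is a fork here and alpha is conditioned on, so the path is blocked at alpha.
Path 2: lam → tau → zeta ← rho
  tau is a chain here and tau is conditioned on, so the path is blocked at tau.
All paths are blocked; lam ⊥ rho | {alpha, tau, zeta} holds.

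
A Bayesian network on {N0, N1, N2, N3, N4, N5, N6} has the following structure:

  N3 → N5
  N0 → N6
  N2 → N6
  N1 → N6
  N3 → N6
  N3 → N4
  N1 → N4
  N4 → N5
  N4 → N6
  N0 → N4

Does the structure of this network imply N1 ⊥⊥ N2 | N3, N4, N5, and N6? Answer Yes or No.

No

There are 5 undirected paths between N1 and N2; checking each against the conditioning set {N3, N4, N5, N6}:
Path 1: N1 → N4 → N6 ← N2
  N4 is a chain here and N4 is conditioned on, so the path is blocked at N4.
Path 2: N1 → N4 → N5 ← N3 → N6 ← N2
  N4 is a chain here and N4 is conditioned on, so the path is blocked at N4.
Path 3: N1 → N4 ← N0 → N6 ← N2
  N4 is a collider and N4 is conditioned on, which opens it; N0 is a fork and N0 is not conditioned on; N6 is a collider and N6 is conditioned on, which opens it — no node blocks this path, so it is active.
Path 4: N1 → N4 ← N3 → N6 ← N2
  N3 is a fork here and N3 is conditioned on, so the path is blocked at N3.
Path 5: N1 → N6 ← N2
  N6 is a collider and N6 is conditioned on, which opens it — no node blocks this path, so it is active.
At least one path is unblocked, so d-separation fails.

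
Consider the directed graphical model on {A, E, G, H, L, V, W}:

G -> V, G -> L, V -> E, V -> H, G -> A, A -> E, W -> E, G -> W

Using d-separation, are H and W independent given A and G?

Yes

We examine all 4 paths between H and W:
  1. H ← V → E ← W — V:fork[open]; E:collider[blocks] ⇒ blocked
  2. H ← V → E ← A ← G → W — V:fork[open]; E:collider[blocks]; A:chain[blocks]; G:fork[blocks] ⇒ blocked
  3. H ← V ← G → W — V:chain[open]; G:fork[blocks] ⇒ blocked
  4. H ← V ← G → A → E ← W — V:chain[open]; G:fork[blocks]; A:chain[blocks]; E:collider[blocks] ⇒ blocked
All paths are blocked; H ⊥ W | {A, G} holds.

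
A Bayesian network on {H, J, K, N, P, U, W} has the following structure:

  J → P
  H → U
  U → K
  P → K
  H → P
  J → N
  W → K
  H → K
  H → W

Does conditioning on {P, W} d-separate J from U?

No

6 paths connect J and U; each must be blocked for d-separation to hold:
  1. J → P → K ← W ← H → U — P:chain[blocks]; K:collider[blocks]; W:chain[blocks]; H:fork[open] ⇒ blocked
  2. J → P → K ← U — P:chain[blocks]; K:collider[blocks] ⇒ blocked
  3. J → P → K ← H → U — P:chain[blocks]; K:collider[blocks]; H:fork[open] ⇒ blocked
  4. J → P ← H → W → K ← U — P:collider[open]; H:fork[open]; W:chain[blocks]; K:collider[blocks] ⇒ blocked
  5. J → P ← H → U — P:collider[open]; H:fork[open] ⇒ active
  6. J → P ← H → K ← U — P:collider[open]; H:fork[open]; K:collider[blocks] ⇒ blocked
At least one path is unblocked, so d-separation fails.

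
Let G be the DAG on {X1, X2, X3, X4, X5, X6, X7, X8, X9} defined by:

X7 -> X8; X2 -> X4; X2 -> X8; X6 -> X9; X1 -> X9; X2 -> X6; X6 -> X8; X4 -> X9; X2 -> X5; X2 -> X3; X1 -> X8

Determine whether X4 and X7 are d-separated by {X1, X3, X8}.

No

There are 6 undirected paths between X4 and X7; checking each against the conditioning set {X1, X3, X8}:
Path 1: X4 → X9 ← X1 → X8 ← X7
  X9 is a collider here and neither X9 nor any of its descendants is conditioned on, so the collider stays closed — the path is blocked at X9.
Path 2: X4 → X9 ← X6 → X8 ← X7
  X9 is a collider here and neither X9 nor any of its descendants is conditioned on, so the collider stays closed — the path is blocked at X9.
Path 3: X4 → X9 ← X6 ← X2 → X8 ← X7
  X9 is a collider here and neither X9 nor any of its descendants is conditioned on, so the collider stays closed — the path is blocked at X9.
Path 4: X4 ← X2 → X6 → X8 ← X7
  X2 is a fork and X2 is not conditioned on; X6 is a chain and X6 is not conditioned on; X8 is a collider and X8 is conditioned on, which opens it — no node blocks this path, so it is active.
Path 5: X4 ← X2 → X6 → X9 ← X1 → X8 ← X7
  X9 is a collider here and neither X9 nor any of its descendants is conditioned on, so the collider stays closed — the path is blocked at X9.
Path 6: X4 ← X2 → X8 ← X7
  X2 is a fork and X2 is not conditioned on; X8 is a collider and X8 is conditioned on, which opens it — no node blocks this path, so it is active.
Since the path X4 ← X2 → X6 → X8 ← X7 is active, X4 and X7 are not d-separated given {X1, X3, X8}.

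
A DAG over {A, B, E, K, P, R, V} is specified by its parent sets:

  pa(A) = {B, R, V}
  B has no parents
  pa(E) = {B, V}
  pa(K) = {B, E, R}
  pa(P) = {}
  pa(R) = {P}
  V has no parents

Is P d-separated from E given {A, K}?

No

6 paths connect P and E; each must be blocked for d-separation to hold:
Path 1: P → R → K ← E
  R is a chain and R is not conditioned on; K is a collider and K is conditioned on, which opens it — no node blocks this path, so it is active.
Path 2: P → R → K ← B → E
  R is a chain and R is not conditioned on; K is a collider and K is conditioned on, which opens it; B is a fork and B is not conditioned on — no node blocks this path, so it is active.
Path 3: P → R → K ← B → A ← V → E
  R is a chain and R is not conditioned on; K is a collider and K is conditioned on, which opens it; B is a fork and B is not conditioned on; A is a collider and A is conditioned on, which opens it; V is a fork and V is not conditioned on — no node blocks this path, so it is active.
Path 4: P → R → A ← V → E
  R is a chain and R is not conditioned on; A is a collider and A is conditioned on, which opens it; V is a fork and V is not conditioned on — no node blocks this path, so it is active.
Path 5: P → R → A ← B → K ← E
  R is a chain and R is not conditioned on; A is a collider and A is conditioned on, which opens it; B is a fork and B is not conditioned on; K is a collider and K is conditioned on, which opens it — no node blocks this path, so it is active.
Path 6: P → R → A ← B → E
  R is a chain and R is not conditioned on; A is a collider and A is conditioned on, which opens it; B is a fork and B is not conditioned on — no node blocks this path, so it is active.
Since the path P → R → K ← E is active, P and E are not d-separated given {A, K}.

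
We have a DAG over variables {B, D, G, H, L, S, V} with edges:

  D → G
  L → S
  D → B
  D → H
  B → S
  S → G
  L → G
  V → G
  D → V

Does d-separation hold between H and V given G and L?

No

Enumerating the 4 paths from H to V and testing each for blocking by {G, L}:
  1. H ← D → V — D:fork[open] ⇒ active
  2. H ← D → G ← V — D:fork[open]; G:collider[open] ⇒ active
  3. H ← D → B → S ← L → G ← V — D:fork[open]; B:chain[open]; S:collider[open]; L:fork[blocks]; G:collider[open] ⇒ blocked
  4. H ← D → B → S → G ← V — D:fork[open]; B:chain[open]; S:chain[open]; G:collider[open] ⇒ active
At least one path is unblocked, so d-separation fails.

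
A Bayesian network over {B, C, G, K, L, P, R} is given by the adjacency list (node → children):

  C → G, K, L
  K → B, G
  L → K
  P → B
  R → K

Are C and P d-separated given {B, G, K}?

Yes

3 paths connect C and P; each must be blocked for d-separation to hold:
Path 1: C → G ← K → B ← P
  K is a fork here and K is conditioned on, so the path is blocked at K.
Path 2: C → K → B ← P
  K is a chain here and K is conditioned on, so the path is blocked at K.
Path 3: C → L → K → B ← P
  K is a chain here and K is conditioned on, so the path is blocked at K.
Since every path is blocked, d-separation holds.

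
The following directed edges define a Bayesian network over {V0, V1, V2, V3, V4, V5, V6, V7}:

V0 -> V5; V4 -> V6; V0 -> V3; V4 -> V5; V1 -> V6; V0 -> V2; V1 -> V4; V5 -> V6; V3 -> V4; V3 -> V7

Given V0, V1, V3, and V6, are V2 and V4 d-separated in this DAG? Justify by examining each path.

We examine all 4 paths between V2 and V4:
Path 1: V2 ← V0 → V5 → V6 ← V4
  V0 is a fork here and V0 is conditioned on, so the path is blocked at V0.
Path 2: V2 ← V0 → V5 → V6 ← V1 → V4
  V0 is a fork here and V0 is conditioned on, so the path is blocked at V0.
Path 3: V2 ← V0 → V5 ← V4
  V0 is a fork here and V0 is conditioned on, so the path is blocked at V0.
Path 4: V2 ← V0 → V3 → V4
  V0 is a fork here and V0 is conditioned on, so the path is blocked at V0.
Since every path is blocked, d-separation holds.

Yes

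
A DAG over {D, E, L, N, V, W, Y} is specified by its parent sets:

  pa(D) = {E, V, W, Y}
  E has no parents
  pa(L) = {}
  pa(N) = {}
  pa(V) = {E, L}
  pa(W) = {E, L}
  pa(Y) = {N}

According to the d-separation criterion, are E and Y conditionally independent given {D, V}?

There are 5 undirected paths between E and Y; checking each against the conditioning set {D, V}:
Path 1: E → W → D ← Y
  W is a chain and W is not conditioned on; D is a collider and D is conditioned on, which opens it — no node blocks this path, so it is active.
Path 2: E → W ← L → V → D ← Y
  V is a chain here and V is conditioned on, so the path is blocked at V.
Path 3: E → V → D ← Y
  V is a chain here and V is conditioned on, so the path is blocked at V.
Path 4: E → V ← L → W → D ← Y
  V is a collider and V is conditioned on, which opens it; L is a fork and L is not conditioned on; W is a chain and W is not conditioned on; D is a collider and D is conditioned on, which opens it — no node blocks this path, so it is active.
Path 5: E → D ← Y
  D is a collider and D is conditioned on, which opens it — no node blocks this path, so it is active.
At least one path is unblocked, so d-separation fails.

No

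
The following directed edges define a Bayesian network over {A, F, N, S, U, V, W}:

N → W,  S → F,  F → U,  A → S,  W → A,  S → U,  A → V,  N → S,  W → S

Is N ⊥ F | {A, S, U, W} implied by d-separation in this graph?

Enumerating the 6 paths from N to F and testing each for blocking by {A, S, U, W}:
Path 1: N → W → A → S → F
  W is a chain here and W is conditioned on, so the path is blocked at W.
Path 2: N → W → A → S → U ← F
  W is a chain here and W is conditioned on, so the path is blocked at W.
Path 3: N → W → S → F
  W is a chain here and W is conditioned on, so the path is blocked at W.
Path 4: N → W → S → U ← F
  W is a chain here and W is conditioned on, so the path is blocked at W.
Path 5: N → S → F
  S is a chain here and S is conditioned on, so the path is blocked at S.
Path 6: N → S → U ← F
  S is a chain here and S is conditioned on, so the path is blocked at S.
Every path is blocked, so N and F are d-separated given {A, S, U, W}.

Yes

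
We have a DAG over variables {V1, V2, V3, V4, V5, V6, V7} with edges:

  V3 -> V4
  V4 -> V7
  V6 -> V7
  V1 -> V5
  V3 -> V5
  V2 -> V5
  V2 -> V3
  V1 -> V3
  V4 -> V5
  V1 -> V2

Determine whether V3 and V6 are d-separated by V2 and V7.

There are 6 undirected paths between V3 and V6; checking each against the conditioning set {V2, V7}:
Path 1: V3 ← V2 → V5 ← V4 → V7 ← V6
  V2 is a fork here and V2 is conditioned on, so the path is blocked at V2.
Path 2: V3 ← V2 ← V1 → V5 ← V4 → V7 ← V6
  V2 is a chain here and V2 is conditioned on, so the path is blocked at V2.
Path 3: V3 → V5 ← V4 → V7 ← V6
  V5 is a collider here and neither V5 nor any of its descendants is conditioned on, so the collider stays closed — the path is blocked at V5.
Path 4: V3 ← V1 → V2 → V5 ← V4 → V7 ← V6
  V2 is a chain here and V2 is conditioned on, so the path is blocked at V2.
Path 5: V3 ← V1 → V5 ← V4 → V7 ← V6
  V5 is a collider here and neither V5 nor any of its descendants is conditioned on, so the collider stays closed — the path is blocked at V5.
Path 6: V3 → V4 → V7 ← V6
  V4 is a chain and V4 is not conditioned on; V7 is a collider and V7 is conditioned on, which opens it — no node blocks this path, so it is active.
Because an active path exists, V3 and V6 are not d-separated.

No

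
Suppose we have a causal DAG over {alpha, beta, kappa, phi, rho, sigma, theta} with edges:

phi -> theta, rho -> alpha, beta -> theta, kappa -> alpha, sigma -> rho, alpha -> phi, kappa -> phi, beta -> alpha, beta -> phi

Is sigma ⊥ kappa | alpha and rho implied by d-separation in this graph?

Enumerating the 4 paths from sigma to kappa and testing each for blocking by {alpha, rho}:
Path 1: sigma → rho → alpha → phi ← kappa
  rho is a chain here and rho is conditioned on, so the path is blocked at rho.
Path 2: sigma → rho → alpha ← kappa
  rho is a chain here and rho is conditioned on, so the path is blocked at rho.
Path 3: sigma → rho → alpha ← beta → phi ← kappa
  rho is a chain here and rho is conditioned on, so the path is blocked at rho.
Path 4: sigma → rho → alpha ← beta → theta ← phi ← kappa
  rho is a chain here and rho is conditioned on, so the path is blocked at rho.
Since every path is blocked, d-separation holds.

Yes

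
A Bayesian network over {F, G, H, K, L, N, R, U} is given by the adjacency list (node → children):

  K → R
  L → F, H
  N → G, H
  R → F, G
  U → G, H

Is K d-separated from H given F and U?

There are 3 undirected paths between K and H; checking each against the conditioning set {F, U}:
  1. K → R → F ← L → H — R:chain[open]; F:collider[open]; L:fork[open] ⇒ active
  2. K → R → G ← N → H — R:chain[open]; G:collider[blocks]; N:fork[open] ⇒ blocked
  3. K → R → G ← U → H — R:chain[open]; G:collider[blocks]; U:fork[blocks] ⇒ blocked
Since the path K → R → F ← L → H is active, K and H are not d-separated given {F, U}.

No — K and H are not d-separated given {F, U}.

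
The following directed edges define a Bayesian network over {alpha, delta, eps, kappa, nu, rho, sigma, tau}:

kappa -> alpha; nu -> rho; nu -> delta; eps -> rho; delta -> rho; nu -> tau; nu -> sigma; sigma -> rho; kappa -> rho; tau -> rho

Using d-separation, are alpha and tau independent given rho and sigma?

No

There are 4 undirected paths between alpha and tau; checking each against the conditioning set {rho, sigma}:
Path 1: alpha ← kappa → rho ← sigma ← nu → tau
  sigma is a chain here and sigma is conditioned on, so the path is blocked at sigma.
Path 2: alpha ← kappa → rho ← nu → tau
  kappa is a fork and kappa is not conditioned on; rho is a collider and rho is conditioned on, which opens it; nu is a fork and nu is not conditioned on — no node blocks this path, so it is active.
Path 3: alpha ← kappa → rho ← delta ← nu → tau
  kappa is a fork and kappa is not conditioned on; rho is a collider and rho is conditioned on, which opens it; delta is a chain and delta is not conditioned on; nu is a fork and nu is not conditioned on — no node blocks this path, so it is active.
Path 4: alpha ← kappa → rho ← tau
  kappa is a fork and kappa is not conditioned on; rho is a collider and rho is conditioned on, which opens it — no node blocks this path, so it is active.
Since the path alpha ← kappa → rho ← nu → tau is active, alpha and tau are not d-separated given {rho, sigma}.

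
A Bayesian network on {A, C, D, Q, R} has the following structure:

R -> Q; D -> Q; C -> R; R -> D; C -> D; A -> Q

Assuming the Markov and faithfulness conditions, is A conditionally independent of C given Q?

We examine all 4 paths between A and C:
  1. A → Q ← R → D ← C — Q:collider[open]; R:fork[open]; D:collider[open] ⇒ active
  2. A → Q ← R ← C — Q:collider[open]; R:chain[open] ⇒ active
  3. A → Q ← D ← R ← C — Q:collider[open]; D:chain[open]; R:chain[open] ⇒ active
  4. A → Q ← D ← C — Q:collider[open]; D:chain[open] ⇒ active
At least one path is unblocked, so d-separation fails.

No — A and C are not d-separated given {Q}.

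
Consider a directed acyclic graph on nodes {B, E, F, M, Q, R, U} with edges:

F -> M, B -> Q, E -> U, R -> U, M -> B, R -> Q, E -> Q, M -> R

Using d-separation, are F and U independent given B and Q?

No — F and U are not d-separated given {B, Q}.

There are 4 undirected paths between F and U; checking each against the conditioning set {B, Q}:
Path 1: F → M → R → Q ← E → U
  M is a chain and M is not conditioned on; R is a chain and R is not conditioned on; Q is a collider and Q is conditioned on, which opens it; E is a fork and E is not conditioned on — no node blocks this path, so it is active.
Path 2: F → M → R → U
  M is a chain and M is not conditioned on; R is a chain and R is not conditioned on — no node blocks this path, so it is active.
Path 3: F → M → B → Q ← R → U
  B is a chain here and B is conditioned on, so the path is blocked at B.
Path 4: F → M → B → Q ← E → U
  B is a chain here and B is conditioned on, so the path is blocked at B.
At least one path is unblocked, so d-separation fails.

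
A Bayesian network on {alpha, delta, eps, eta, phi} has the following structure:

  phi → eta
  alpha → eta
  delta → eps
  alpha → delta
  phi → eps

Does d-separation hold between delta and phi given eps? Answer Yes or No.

No

There are 2 undirected paths between delta and phi; checking each against the conditioning set {eps}:
Path 1: delta ← alpha → eta ← phi
  eta is a collider here and neither eta nor any of its descendants is conditioned on, so the collider stays closed — the path is blocked at eta.
Path 2: delta → eps ← phi
  eps is a collider and eps is conditioned on, which opens it — no node blocks this path, so it is active.
At least one path is unblocked, so d-separation fails.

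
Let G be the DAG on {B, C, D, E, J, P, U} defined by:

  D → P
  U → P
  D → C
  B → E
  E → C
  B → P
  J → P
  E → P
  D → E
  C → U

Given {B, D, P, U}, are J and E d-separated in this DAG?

No

There are 6 undirected paths between J and E; checking each against the conditioning set {B, D, P, U}:
Path 1: J → P ← E
  P is a collider and P is conditioned on, which opens it — no node blocks this path, so it is active.
Path 2: J → P ← D → E
  D is a fork here and D is conditioned on, so the path is blocked at D.
Path 3: J → P ← D → C ← E
  D is a fork here and D is conditioned on, so the path is blocked at D.
Path 4: J → P ← U ← C ← E
  U is a chain here and U is conditioned on, so the path is blocked at U.
Path 5: J → P ← U ← C ← D → E
  U is a chain here and U is conditioned on, so the path is blocked at U.
Path 6: J → P ← B → E
  B is a fork here and B is conditioned on, so the path is blocked at B.
At least one path is unblocked, so d-separation fails.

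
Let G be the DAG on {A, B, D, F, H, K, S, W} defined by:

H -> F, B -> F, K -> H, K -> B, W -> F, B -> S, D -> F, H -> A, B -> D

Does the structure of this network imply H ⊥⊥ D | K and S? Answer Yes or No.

4 paths connect H and D; each must be blocked for d-separation to hold:
Path 1: H → F ← D
  F is a collider here and neither F nor any of its descendants is conditioned on, so the collider stays closed — the path is blocked at F.
Path 2: H → F ← B → D
  F is a collider here and neither F nor any of its descendants is conditioned on, so the collider stays closed — the path is blocked at F.
Path 3: H ← K → B → D
  K is a fork here and K is conditioned on, so the path is blocked at K.
Path 4: H ← K → B → F ← D
  K is a fork here and K is conditioned on, so the path is blocked at K.
Since every path is blocked, d-separation holds.

Yes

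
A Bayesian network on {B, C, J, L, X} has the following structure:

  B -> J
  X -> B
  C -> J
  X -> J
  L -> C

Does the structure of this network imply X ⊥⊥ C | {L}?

There are 2 undirected paths between X and C; checking each against the conditioning set {L}:
Path 1: X → B → J ← C
  J is a collider here and neither J nor any of its descendants is conditioned on, so the collider stays closed — the path is blocked at J.
Path 2: X → J ← C
  J is a collider here and neither J nor any of its descendants is conditioned on, so the collider stays closed — the path is blocked at J.
All paths are blocked; X ⊥ C | {L} holds.

Yes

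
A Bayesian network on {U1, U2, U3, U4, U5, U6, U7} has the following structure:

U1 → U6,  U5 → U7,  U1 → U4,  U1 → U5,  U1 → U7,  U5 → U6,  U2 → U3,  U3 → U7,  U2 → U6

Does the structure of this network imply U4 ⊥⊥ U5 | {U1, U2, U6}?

Yes

There are 5 undirected paths between U4 and U5; checking each against the conditioning set {U1, U2, U6}:
Path 1: U4 ← U1 → U5
  U1 is a fork here and U1 is conditioned on, so the path is blocked at U1.
Path 2: U4 ← U1 → U6 ← U5
  U1 is a fork here and U1 is conditioned on, so the path is blocked at U1.
Path 3: U4 ← U1 → U6 ← U2 → U3 → U7 ← U5
  U1 is a fork here and U1 is conditioned on, so the path is blocked at U1.
Path 4: U4 ← U1 → U7 ← U3 ← U2 → U6 ← U5
  U1 is a fork here and U1 is conditioned on, so the path is blocked at U1.
Path 5: U4 ← U1 → U7 ← U5
  U1 is a fork here and U1 is conditioned on, so the path is blocked at U1.
Since every path is blocked, d-separation holds.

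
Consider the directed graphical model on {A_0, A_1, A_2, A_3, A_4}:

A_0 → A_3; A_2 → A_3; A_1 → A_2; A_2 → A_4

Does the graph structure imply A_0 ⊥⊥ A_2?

Yes — A_0 and A_2 are d-separated given ∅.

Only one path connects A_0 and A_2:
Path 1: A_0 → A_3 ← A_2
  A_3 is a collider here and neither A_3 nor any of its descendants is conditioned on, so the collider stays closed — the path is blocked at A_3.
Every path is blocked, so A_0 and A_2 are d-separated given ∅.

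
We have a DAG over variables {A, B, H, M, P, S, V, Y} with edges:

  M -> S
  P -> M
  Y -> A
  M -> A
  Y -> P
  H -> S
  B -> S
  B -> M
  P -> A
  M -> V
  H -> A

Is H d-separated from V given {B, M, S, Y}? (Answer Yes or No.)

Enumerating the 5 paths from H to V and testing each for blocking by {B, M, S, Y}:
Path 1: H → S ← B → M → V
  B is a fork here and B is conditioned on, so the path is blocked at B.
Path 2: H → S ← M → V
  M is a fork here and M is conditioned on, so the path is blocked at M.
Path 3: H → A ← Y → P → M → V
  A is a collider here and neither A nor any of its descendants is conditioned on, so the collider stays closed — the path is blocked at A.
Path 4: H → A ← P → M → V
  A is a collider here and neither A nor any of its descendants is conditioned on, so the collider stays closed — the path is blocked at A.
Path 5: H → A ← M → V
  A is a collider here and neither A nor any of its descendants is conditioned on, so the collider stays closed — the path is blocked at A.
Since every path is blocked, d-separation holds.

Yes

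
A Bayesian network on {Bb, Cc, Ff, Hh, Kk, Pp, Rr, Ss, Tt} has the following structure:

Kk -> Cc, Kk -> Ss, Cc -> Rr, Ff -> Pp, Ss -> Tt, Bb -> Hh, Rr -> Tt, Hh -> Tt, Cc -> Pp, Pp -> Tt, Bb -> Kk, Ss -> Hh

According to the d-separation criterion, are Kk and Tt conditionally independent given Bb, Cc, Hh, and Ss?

Yes — Kk and Tt are d-separated given {Bb, Cc, Hh, Ss}.

Enumerating the 6 paths from Kk to Tt and testing each for blocking by {Bb, Cc, Hh, Ss}:
Path 1: Kk → Ss → Tt
  Ss is a chain here and Ss is conditioned on, so the path is blocked at Ss.
Path 2: Kk → Ss → Hh → Tt
  Ss is a chain here and Ss is conditioned on, so the path is blocked at Ss.
Path 3: Kk → Cc → Rr → Tt
  Cc is a chain here and Cc is conditioned on, so the path is blocked at Cc.
Path 4: Kk → Cc → Pp → Tt
  Cc is a chain here and Cc is conditioned on, so the path is blocked at Cc.
Path 5: Kk ← Bb → Hh → Tt
  Bb is a fork here and Bb is conditioned on, so the path is blocked at Bb.
Path 6: Kk ← Bb → Hh ← Ss → Tt
  Bb is a fork here and Bb is conditioned on, so the path is blocked at Bb.
Since every path is blocked, d-separation holds.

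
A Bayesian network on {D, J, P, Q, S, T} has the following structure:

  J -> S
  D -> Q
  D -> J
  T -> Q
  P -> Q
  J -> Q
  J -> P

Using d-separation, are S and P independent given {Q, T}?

No — S and P are not d-separated given {Q, T}.

3 paths connect S and P; each must be blocked for d-separation to hold:
  1. S ← J → Q ← P — J:fork[open]; Q:collider[open] ⇒ active
  2. S ← J ← D → Q ← P — J:chain[open]; D:fork[open]; Q:collider[open] ⇒ active
  3. S ← J → P — J:fork[open] ⇒ active
Because an active path exists, S and P are not d-separated.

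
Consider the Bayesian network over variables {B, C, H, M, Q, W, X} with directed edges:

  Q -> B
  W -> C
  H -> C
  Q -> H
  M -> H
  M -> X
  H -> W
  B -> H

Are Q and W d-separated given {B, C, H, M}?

We examine all 4 paths between Q and W:
Path 1: Q → H → C ← W
  H is a chain here and H is conditioned on, so the path is blocked at H.
Path 2: Q → H → W
  H is a chain here and H is conditioned on, so the path is blocked at H.
Path 3: Q → B → H → C ← W
  B is a chain here and B is conditioned on, so the path is blocked at B.
Path 4: Q → B → H → W
  B is a chain here and B is conditioned on, so the path is blocked at B.
Since every path is blocked, d-separation holds.

Yes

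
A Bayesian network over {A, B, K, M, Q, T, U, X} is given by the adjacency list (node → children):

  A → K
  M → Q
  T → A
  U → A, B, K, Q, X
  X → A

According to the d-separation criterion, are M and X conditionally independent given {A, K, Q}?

There are 3 undirected paths between M and X; checking each against the conditioning set {A, K, Q}:
Path 1: M → Q ← U → K ← A ← X
  A is a chain here and A is conditioned on, so the path is blocked at A.
Path 2: M → Q ← U → A ← X
  Q is a collider and Q is conditioned on, which opens it; U is a fork and U is not conditioned on; A is a collider and A is conditioned on, which opens it — no node blocks this path, so it is active.
Path 3: M → Q ← U → X
  Q is a collider and Q is conditioned on, which opens it; U is a fork and U is not conditioned on — no node blocks this path, so it is active.
At least one path is unblocked, so d-separation fails.

No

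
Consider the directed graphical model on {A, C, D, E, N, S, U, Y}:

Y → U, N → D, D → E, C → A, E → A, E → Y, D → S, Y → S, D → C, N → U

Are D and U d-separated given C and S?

We examine all 4 paths between D and U:
  1. D ← N → U — N:fork[open] ⇒ active
  2. D → E → Y → U — E:chain[open]; Y:chain[open] ⇒ active
  3. D → S ← Y → U — S:collider[open]; Y:fork[open] ⇒ active
  4. D → C → A ← E → Y → U — C:chain[blocks]; A:collider[blocks]; E:fork[open]; Y:chain[open] ⇒ blocked
At least one path is unblocked, so d-separation fails.

No — D and U are not d-separated given {C, S}.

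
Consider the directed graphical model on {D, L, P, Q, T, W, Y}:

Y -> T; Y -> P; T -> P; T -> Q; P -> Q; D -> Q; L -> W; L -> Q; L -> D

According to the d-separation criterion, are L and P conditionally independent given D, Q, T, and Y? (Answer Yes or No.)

6 paths connect L and P; each must be blocked for d-separation to hold:
  1. L → D → Q ← P — D:chain[blocks]; Q:collider[open] ⇒ blocked
  2. L → D → Q ← T → P — D:chain[blocks]; Q:collider[open]; T:fork[blocks] ⇒ blocked
  3. L → D → Q ← T ← Y → P — D:chain[blocks]; Q:collider[open]; T:chain[blocks]; Y:fork[blocks] ⇒ blocked
  4. L → Q ← P — Q:collider[open] ⇒ active
  5. L → Q ← T → P — Q:collider[open]; T:fork[blocks] ⇒ blocked
  6. L → Q ← T ← Y → P — Q:collider[open]; T:chain[blocks]; Y:fork[blocks] ⇒ blocked
Since the path L → Q ← P is active, L and P are not d-separated given {D, Q, T, Y}.

No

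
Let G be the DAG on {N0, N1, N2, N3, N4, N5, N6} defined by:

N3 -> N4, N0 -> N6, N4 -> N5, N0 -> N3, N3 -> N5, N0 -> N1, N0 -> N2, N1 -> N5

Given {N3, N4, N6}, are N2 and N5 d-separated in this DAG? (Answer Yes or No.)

Enumerating the 3 paths from N2 to N5 and testing each for blocking by {N3, N4, N6}:
Path 1: N2 ← N0 → N1 → N5
  N0 is a fork and N0 is not conditioned on; N1 is a chain and N1 is not conditioned on — no node blocks this path, so it is active.
Path 2: N2 ← N0 → N3 → N4 → N5
  N3 is a chain here and N3 is conditioned on, so the path is blocked at N3.
Path 3: N2 ← N0 → N3 → N5
  N3 is a chain here and N3 is conditioned on, so the path is blocked at N3.
At least one path is unblocked, so d-separation fails.

No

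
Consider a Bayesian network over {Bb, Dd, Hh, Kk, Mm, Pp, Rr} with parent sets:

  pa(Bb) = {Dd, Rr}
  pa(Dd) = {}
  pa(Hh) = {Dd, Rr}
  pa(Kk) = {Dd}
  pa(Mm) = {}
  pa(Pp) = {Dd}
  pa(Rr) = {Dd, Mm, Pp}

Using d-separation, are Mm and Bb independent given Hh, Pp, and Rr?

No

We examine all 4 paths between Mm and Bb:
Path 1: Mm → Rr → Hh ← Dd → Bb
  Rr is a chain here and Rr is conditioned on, so the path is blocked at Rr.
Path 2: Mm → Rr ← Dd → Bb
  Rr is a collider and Rr is conditioned on, which opens it; Dd is a fork and Dd is not conditioned on — no node blocks this path, so it is active.
Path 3: Mm → Rr → Bb
  Rr is a chain here and Rr is conditioned on, so the path is blocked at Rr.
Path 4: Mm → Rr ← Pp ← Dd → Bb
  Pp is a chain here and Pp is conditioned on, so the path is blocked at Pp.
At least one path is unblocked, so d-separation fails.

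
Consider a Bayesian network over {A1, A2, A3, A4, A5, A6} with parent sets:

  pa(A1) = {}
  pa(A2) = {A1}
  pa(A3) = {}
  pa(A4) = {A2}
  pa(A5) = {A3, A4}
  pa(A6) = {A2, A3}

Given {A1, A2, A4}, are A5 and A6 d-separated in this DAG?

Enumerating the 2 paths from A5 to A6 and testing each for blocking by {A1, A2, A4}:
Path 1: A5 ← A4 ← A2 → A6
  A4 is a chain here and A4 is conditioned on, so the path is blocked at A4.
Path 2: A5 ← A3 → A6
  A3 is a fork and A3 is not conditioned on — no node blocks this path, so it is active.
At least one path is unblocked, so d-separation fails.

No — A5 and A6 are not d-separated given {A1, A2, A4}.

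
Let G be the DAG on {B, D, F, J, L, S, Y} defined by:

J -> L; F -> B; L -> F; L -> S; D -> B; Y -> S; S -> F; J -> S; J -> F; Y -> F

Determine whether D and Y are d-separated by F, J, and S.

6 paths connect D and Y; each must be blocked for d-separation to hold:
  1. D → B ← F ← L ← J → S ← Y — B:collider[blocks]; F:chain[blocks]; L:chain[open]; J:fork[blocks]; S:collider[open] ⇒ blocked
  2. D → B ← F ← L → S ← Y — B:collider[blocks]; F:chain[blocks]; L:fork[open]; S:collider[open] ⇒ blocked
  3. D → B ← F ← Y — B:collider[blocks]; F:chain[blocks] ⇒ blocked
  4. D → B ← F ← J → L → S ← Y — B:collider[blocks]; F:chain[blocks]; J:fork[blocks]; L:chain[open]; S:collider[open] ⇒ blocked
  5. D → B ← F ← J → S ← Y — B:collider[blocks]; F:chain[blocks]; J:fork[blocks]; S:collider[open] ⇒ blocked
  6. D → B ← F ← S ← Y — B:collider[blocks]; F:chain[blocks]; S:chain[blocks] ⇒ blocked
All paths are blocked; D ⊥ Y | {F, J, S} holds.

Yes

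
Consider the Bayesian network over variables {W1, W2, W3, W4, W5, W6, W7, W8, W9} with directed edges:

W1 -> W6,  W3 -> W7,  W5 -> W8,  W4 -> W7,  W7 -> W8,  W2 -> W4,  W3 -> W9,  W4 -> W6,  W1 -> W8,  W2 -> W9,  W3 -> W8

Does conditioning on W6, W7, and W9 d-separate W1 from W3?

6 paths connect W1 and W3; each must be blocked for d-separation to hold:
  1. W1 → W8 ← W7 ← W3 — W8:collider[blocks]; W7:chain[blocks] ⇒ blocked
  2. W1 → W8 ← W7 ← W4 ← W2 → W9 ← W3 — W8:collider[blocks]; W7:chain[blocks]; W4:chain[open]; W2:fork[open]; W9:collider[open] ⇒ blocked
  3. W1 → W8 ← W3 — W8:collider[blocks] ⇒ blocked
  4. W1 → W6 ← W4 → W7 → W8 ← W3 — W6:collider[open]; W4:fork[open]; W7:chain[blocks]; W8:collider[blocks] ⇒ blocked
  5. W1 → W6 ← W4 → W7 ← W3 — W6:collider[open]; W4:fork[open]; W7:collider[open] ⇒ active
  6. W1 → W6 ← W4 ← W2 → W9 ← W3 — W6:collider[open]; W4:chain[open]; W2:fork[open]; W9:collider[open] ⇒ active
Since the path W1 → W6 ← W4 → W7 ← W3 is active, W1 and W3 are not d-separated given {W6, W7, W9}.

No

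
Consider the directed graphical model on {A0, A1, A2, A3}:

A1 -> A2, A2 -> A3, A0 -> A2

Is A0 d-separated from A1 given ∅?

Yes

There is one path between A0 and A1:
Path 1: A0 → A2 ← A1
  A2 is a collider here and neither A2 nor any of its descendants is conditioned on, so the collider stays closed — the path is blocked at A2.
All paths are blocked; A0 ⊥ A1 | ∅ holds.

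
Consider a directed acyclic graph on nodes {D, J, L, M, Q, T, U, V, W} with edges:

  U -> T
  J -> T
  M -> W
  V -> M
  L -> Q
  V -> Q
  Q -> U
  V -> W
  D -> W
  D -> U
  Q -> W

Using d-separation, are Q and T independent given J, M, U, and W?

We examine all 4 paths between Q and T:
Path 1: Q → W ← D → U → T
  U is a chain here and U is conditioned on, so the path is blocked at U.
Path 2: Q → U → T
  U is a chain here and U is conditioned on, so the path is blocked at U.
Path 3: Q ← V → W ← D → U → T
  U is a chain here and U is conditioned on, so the path is blocked at U.
Path 4: Q ← V → M → W ← D → U → T
  M is a chain here and M is conditioned on, so the path is blocked at M.
Every path is blocked, so Q and T are d-separated given {J, M, U, W}.

Yes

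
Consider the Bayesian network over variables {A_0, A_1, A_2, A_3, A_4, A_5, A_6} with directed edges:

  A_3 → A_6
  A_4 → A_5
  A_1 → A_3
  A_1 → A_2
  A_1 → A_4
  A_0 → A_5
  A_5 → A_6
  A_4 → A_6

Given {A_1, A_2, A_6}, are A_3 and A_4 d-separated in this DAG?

No

3 paths connect A_3 and A_4; each must be blocked for d-separation to hold:
Path 1: A_3 ← A_1 → A_4
  A_1 is a fork here and A_1 is conditioned on, so the path is blocked at A_1.
Path 2: A_3 → A_6 ← A_4
  A_6 is a collider and A_6 is conditioned on, which opens it — no node blocks this path, so it is active.
Path 3: A_3 → A_6 ← A_5 ← A_4
  A_6 is a collider and A_6 is conditioned on, which opens it; A_5 is a chain and A_5 is not conditioned on — no node blocks this path, so it is active.
Since the path A_3 → A_6 ← A_4 is active, A_3 and A_4 are not d-separated given {A_1, A_2, A_6}.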